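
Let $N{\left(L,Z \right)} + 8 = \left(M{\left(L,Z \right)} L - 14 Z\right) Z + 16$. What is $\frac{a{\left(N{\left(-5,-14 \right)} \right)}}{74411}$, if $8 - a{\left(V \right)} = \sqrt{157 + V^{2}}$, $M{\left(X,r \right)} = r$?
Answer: $\frac{8}{74411} - \frac{\sqrt{13808813}}{74411} \approx -0.049832$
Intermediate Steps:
$N{\left(L,Z \right)} = 8 + Z \left(- 14 Z + L Z\right)$ ($N{\left(L,Z \right)} = -8 + \left(\left(Z L - 14 Z\right) Z + 16\right) = -8 + \left(\left(L Z - 14 Z\right) Z + 16\right) = -8 + \left(\left(- 14 Z + L Z\right) Z + 16\right) = -8 + \left(Z \left(- 14 Z + L Z\right) + 16\right) = -8 + \left(16 + Z \left(- 14 Z + L Z\right)\right) = 8 + Z \left(- 14 Z + L Z\right)$)
$a{\left(V \right)} = 8 - \sqrt{157 + V^{2}}$
$\frac{a{\left(N{\left(-5,-14 \right)} \right)}}{74411} = \frac{8 - \sqrt{157 + \left(8 - 14 \left(-14\right)^{2} - 5 \left(-14\right)^{2}\right)^{2}}}{74411} = \left(8 - \sqrt{157 + \left(8 - 2744 - 980\right)^{2}}\right) \frac{1}{74411} = \left(8 - \sqrt{157 + \left(-3716\right)^{2}}\right) \frac{1}{74411} = \left(8 - \sqrt{157 + 13808656}\right) \frac{1}{74411} = \left(8 - \sqrt{13808813}\right) \frac{1}{74411} = \frac{8}{74411} - \frac{\sqrt{13808813}}{74411}$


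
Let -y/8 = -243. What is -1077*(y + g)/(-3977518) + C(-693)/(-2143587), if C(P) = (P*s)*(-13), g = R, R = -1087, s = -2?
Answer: 683391380289/2842051959022 ≈ 0.24046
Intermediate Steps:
y = 1944 (y = -8*(-243) = 1944)
g = -1087
C(P) = 26*P (C(P) = (P*(-2))*(-13) = -2*P*(-13) = 26*P)
-1077*(y + g)/(-3977518) + C(-693)/(-2143587) = -1077*(1944 - 1087)/(-3977518) + (26*(-693))/(-2143587) = -1077*857*(-1/3977518) - 18018*(-1/2143587) = -922989*(-1/3977518) + 6006/714529 = 922989/3977518 + 6006/714529 = 683391380289/2842051959022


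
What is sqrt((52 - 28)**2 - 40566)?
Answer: I*sqrt(39990) ≈ 199.98*I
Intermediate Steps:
sqrt((52 - 28)**2 - 40566) = sqrt(24**2 - 40566) = sqrt(576 - 40566) = sqrt(-39990) = I*sqrt(39990)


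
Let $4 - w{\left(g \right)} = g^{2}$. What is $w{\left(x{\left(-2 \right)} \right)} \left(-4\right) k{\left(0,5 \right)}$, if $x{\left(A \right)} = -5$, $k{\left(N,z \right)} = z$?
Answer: $420$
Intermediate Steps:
$w{\left(g \right)} = 4 - g^{2}$
$w{\left(x{\left(-2 \right)} \right)} \left(-4\right) k{\left(0,5 \right)} = \left(4 - \left(-5\right)^{2}\right) \left(-4\right) 5 = \left(4 - 25\right) \left(-4\right) 5 = \left(-21\right) \left(-4\right) 5 = 84 \cdot 5 = 420$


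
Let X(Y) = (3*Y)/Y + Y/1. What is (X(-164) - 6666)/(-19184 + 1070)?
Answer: 6827/18114 ≈ 0.37689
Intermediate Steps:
X(Y) = 3 + Y (X(Y) = 3 + Y*1 = 3 + Y)
(X(-164) - 6666)/(-19184 + 1070) = ((3 - 164) - 6666)/(-19184 + 1070) = (-161 - 6666)/(-18114) = -6827*(-1/18114) = 6827/18114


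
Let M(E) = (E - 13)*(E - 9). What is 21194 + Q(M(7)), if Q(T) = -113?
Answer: 21081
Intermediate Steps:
M(E) = (-13 + E)*(-9 + E)
21194 + Q(M(7)) = 21194 - 113 = 21081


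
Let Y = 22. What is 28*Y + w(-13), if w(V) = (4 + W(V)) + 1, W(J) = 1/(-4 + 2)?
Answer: 1241/2 ≈ 620.50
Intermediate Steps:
W(J) = -½ (W(J) = 1/(-2) = -½)
w(V) = 9/2 (w(V) = (4 - ½) + 1 = 7/2 + 1 = 9/2)
28*Y + w(-13) = 28*22 + 9/2 = 616 + 9/2 = 1241/2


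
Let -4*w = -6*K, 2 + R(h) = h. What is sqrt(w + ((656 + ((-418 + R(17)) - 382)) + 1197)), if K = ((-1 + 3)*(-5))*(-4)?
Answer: 2*sqrt(282) ≈ 33.586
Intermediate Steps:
R(h) = -2 + h
K = 40 (K = (2*(-5))*(-4) = -10*(-4) = 40)
w = 60 (w = -(-3)*40/2 = -1/4*(-240) = 60)
sqrt(w + ((656 + ((-418 + R(17)) - 382)) + 1197)) = sqrt(60 + ((656 + ((-418 + (-2 + 17)) - 382)) + 1197)) = sqrt(60 + ((656 + ((-418 + 15) - 382)) + 1197)) = sqrt(60 + ((656 + (-403 - 382)) + 1197)) = sqrt(60 + ((656 - 785) + 1197)) = sqrt(60 + (-129 + 1197)) = sqrt(60 + 1068) = sqrt(1128) = 2*sqrt(282)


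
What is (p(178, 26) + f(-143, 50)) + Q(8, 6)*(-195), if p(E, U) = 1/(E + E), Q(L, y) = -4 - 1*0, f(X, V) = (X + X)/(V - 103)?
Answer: 14818909/18868 ≈ 785.40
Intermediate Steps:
f(X, V) = 2*X/(-103 + V) (f(X, V) = (2*X)/(-103 + V) = 2*X/(-103 + V))
Q(L, y) = -4 (Q(L, y) = -4 + 0 = -4)
p(E, U) = 1/(2*E)
(p(178, 26) + f(-143, 50)) + Q(8, 6)*(-195) = ((1/2)/178 + 2*(-143)/(-103 + 50)) - 4*(-195) = ((1/2)*(1/178) + 2*(-143)/(-53)) + 780 = (1/356 + 2*(-143)*(-1/53)) + 780 = (1/356 + 286/53) + 780 = 101869/18868 + 780 = 14818909/18868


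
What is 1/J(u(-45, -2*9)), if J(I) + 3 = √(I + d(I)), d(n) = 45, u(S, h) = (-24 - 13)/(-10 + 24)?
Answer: 42/467 + √8302/467 ≈ 0.28504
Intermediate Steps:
u(S, h) = -37/14
J(I) = -3 + √(45 + I) (J(I) = -3 + √(I + 45) = -3 + √(45 + I))
1/J(u(-45, -2*9)) = 1/(-3 + √(45 - 37/14)) = 1/(-3 + √(593/14)) = 1/(-3 + √8302/14)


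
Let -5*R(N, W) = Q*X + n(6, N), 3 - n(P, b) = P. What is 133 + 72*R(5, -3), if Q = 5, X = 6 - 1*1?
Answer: -919/5 ≈ -183.80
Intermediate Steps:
n(P, b) = 3 - P
X = 5 (X = 6 - 1 = 5)
R(N, W) = -22/5 (R(N, W) = -(5*5 + (3 - 1*6))/5 = -(25 + (3 - 6))/5 = -(25 - 3)/5 = -⅕*22 = -22/5)
133 + 72*R(5, -3) = 133 + 72*(-22/5) = 133 - 1584/5 = -919/5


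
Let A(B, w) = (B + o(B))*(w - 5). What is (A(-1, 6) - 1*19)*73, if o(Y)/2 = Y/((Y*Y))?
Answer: -1606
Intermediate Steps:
o(Y) = 2/Y (o(Y) = 2*(Y/((Y*Y))) = 2*(Y/(Y**2)) = 2*(Y/Y**2) = 2/Y)
A(B, w) = (-5 + w)*(B + 2/B) (A(B, w) = (B + 2/B)*(w - 5) = (B + 2/B)*(-5 + w) = (-5 + w)*(B + 2/B))
(A(-1, 6) - 1*19)*73 = ((-10 + 2*6 + (-1)**2*(-5 + 6))/(-1) - 1*19)*73 = (-(-10 + 12 + 1*1) - 19)*73 = (-(-10 + 12 + 1) - 19)*73 = (-1*3 - 19)*73 = (-3 - 19)*73 = -22*73 = -1606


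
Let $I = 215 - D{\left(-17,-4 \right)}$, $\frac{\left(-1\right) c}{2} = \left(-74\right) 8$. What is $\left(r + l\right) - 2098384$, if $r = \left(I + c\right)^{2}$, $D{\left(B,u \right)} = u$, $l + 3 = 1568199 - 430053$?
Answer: $1008168$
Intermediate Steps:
$c = 1184$ ($c = - 2 \left(\left(-74\right) 8\right) = \left(-2\right) \left(-592\right) = 1184$)
$l = 1138143$ ($l = -3 + \left(1568199 - 430053\right) = -3 + 1138146 = 1138143$)
$I = 219$ ($I = 215 - -4 = 215 + 4 = 219$)
$r = 1968409$ ($r = \left(219 + 1184\right)^{2} = 1403^{2} = 1968409$)
$\left(r + l\right) - 2098384 = \left(1968409 + 1138143\right) - 2098384 = 3106552 - 2098384 = 1008168$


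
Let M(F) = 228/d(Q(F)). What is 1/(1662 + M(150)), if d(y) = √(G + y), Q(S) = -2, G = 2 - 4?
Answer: 277/462540 + 19*I/462540 ≈ 0.00059887 + 4.1078e-5*I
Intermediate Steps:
G = -2
d(y) = √(-2 + y)
M(F) = -114*I (M(F) = 228/(√(-2 - 2)) = 228/(√(-4)) = 228/((2*I)) = 228*(-I/2) = -114*I)
1/(1662 + M(150)) = 1/(1662 - 114*I) = (1662 + 114*I)/2775240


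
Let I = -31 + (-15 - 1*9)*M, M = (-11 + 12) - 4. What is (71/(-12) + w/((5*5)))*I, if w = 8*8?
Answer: -41287/300 ≈ -137.62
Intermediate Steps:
w = 64
M = -3 (M = 1 - 4 = -3)
I = 41 (I = -31 + (-15 - 1*9)*(-3) = -31 + (-15 - 9)*(-3) = -31 - 24*(-3) = -31 + 72 = 41)
(71/(-12) + w/((5*5)))*I = (71/(-12) + 64/((5*5)))*41 = (71*(-1/12) + 64/25)*41 = (-71/12 + 64*(1/25))*41 = (-71/12 + 64/25)*41 = -1007/300*41 = -41287/300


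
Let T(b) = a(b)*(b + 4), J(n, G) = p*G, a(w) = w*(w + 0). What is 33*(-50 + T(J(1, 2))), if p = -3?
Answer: -4026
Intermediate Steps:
a(w) = w² (a(w) = w*w = w²)
J(n, G) = -3*G
T(b) = b²*(4 + b) (T(b) = b²*(b + 4) = b²*(4 + b))
33*(-50 + T(J(1, 2))) = 33*(-50 + (-3*2)²*(4 - 3*2)) = 33*(-50 + (-6)²*(4 - 6)) = 33*(-50 + 36*(-2)) = 33*(-50 - 72) = 33*(-122) = -4026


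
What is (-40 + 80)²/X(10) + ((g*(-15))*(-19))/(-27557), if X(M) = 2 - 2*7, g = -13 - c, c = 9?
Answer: -11003990/82671 ≈ -133.11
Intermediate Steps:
g = -22 (g = -13 - 1*9 = -13 - 9 = -22)
X(M) = -12 (X(M) = 2 - 14 = -12)
(-40 + 80)²/X(10) + ((g*(-15))*(-19))/(-27557) = (-40 + 80)²/(-12) + (-22*(-15)*(-19))/(-27557) = 40²*(-1/12) + (330*(-19))*(-1/27557) = 1600*(-1/12) - 6270*(-1/27557) = -400/3 + 6270/27557 = -11003990/82671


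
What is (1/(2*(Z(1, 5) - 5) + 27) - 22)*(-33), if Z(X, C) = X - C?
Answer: 2167/3 ≈ 722.33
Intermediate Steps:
(1/(2*(Z(1, 5) - 5) + 27) - 22)*(-33) = (1/(2*((1 - 1*5) - 5) + 27) - 22)*(-33) = (1/(2*((1 - 5) - 5) + 27) - 22)*(-33) = (1/(2*(-4 - 5) + 27) - 22)*(-33) = (1/(2*(-9) + 27) - 22)*(-33) = (1/(-18 + 27) - 22)*(-33) = (1/9 - 22)*(-33) = (⅑ - 22)*(-33) = -197/9*(-33) = 2167/3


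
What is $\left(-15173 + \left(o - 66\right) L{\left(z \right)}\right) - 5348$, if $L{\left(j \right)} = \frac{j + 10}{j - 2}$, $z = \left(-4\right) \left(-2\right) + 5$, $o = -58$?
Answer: $- \frac{228583}{11} \approx -20780.0$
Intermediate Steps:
$z = 13$ ($z = 8 + 5 = 13$)
$L{\left(j \right)} = \frac{10 + j}{-2 + j}$
$\left(-15173 + \left(o - 66\right) L{\left(z \right)}\right) - 5348 = \left(-15173 + \left(-58 - 66\right) \frac{10 + 13}{-2 + 13}\right) - 5348 = \left(-15173 - 124 \cdot \frac{1}{11} \cdot 23\right) - 5348 = \left(-15173 - \frac{2852}{11}\right) - 5348 = - \frac{169755}{11} - 5348 = - \frac{228583}{11}$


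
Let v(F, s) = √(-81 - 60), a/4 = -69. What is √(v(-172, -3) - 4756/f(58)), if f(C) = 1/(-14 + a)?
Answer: √(1379240 + I*√141) ≈ 1174.4 + 0.005*I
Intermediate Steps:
a = -276 (a = 4*(-69) = -276)
f(C) = -1/290 (f(C) = 1/(-14 - 276) = 1/(-290) = -1/290)
v(F, s) = I*√141 (v(F, s) = √(-141) = I*√141)
√(v(-172, -3) - 4756/f(58)) = √(I*√141 - 4756/(-1/290)) = √(I*√141 - 4756*(-290)) = √(I*√141 + 1379240) = √(1379240 + I*√141)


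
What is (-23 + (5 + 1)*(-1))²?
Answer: 841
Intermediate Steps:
(-23 + (5 + 1)*(-1))² = (-23 + 6*(-1))² = (-23 - 6)² = (-29)² = 841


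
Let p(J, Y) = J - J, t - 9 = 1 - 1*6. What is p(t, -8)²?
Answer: 0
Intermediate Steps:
t = 4 (t = 9 + (1 - 1*6) = 9 + (1 - 6) = 9 - 5 = 4)
p(J, Y) = 0
p(t, -8)² = 0² = 0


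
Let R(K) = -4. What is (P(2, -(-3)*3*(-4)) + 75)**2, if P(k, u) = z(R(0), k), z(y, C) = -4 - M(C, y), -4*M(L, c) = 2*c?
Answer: 4761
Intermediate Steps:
M(L, c) = -c/2
z(y, C) = -4 + y/2 (z(y, C) = -4 - (-1)*y/2 = -4 + y/2)
P(k, u) = -6 (P(k, u) = -4 + (1/2)*(-4) = -4 - 2 = -6)
(P(2, -(-3)*3*(-4)) + 75)**2 = (-6 + 75)**2 = 69**2 = 4761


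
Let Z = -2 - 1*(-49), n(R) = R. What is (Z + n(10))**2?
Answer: 3249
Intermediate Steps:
Z = 47 (Z = -2 + 49 = 47)
(Z + n(10))**2 = (47 + 10)**2 = 57**2 = 3249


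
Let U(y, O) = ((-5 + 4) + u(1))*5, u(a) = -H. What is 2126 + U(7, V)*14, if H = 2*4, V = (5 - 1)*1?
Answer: 1496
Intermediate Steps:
V = 4 (V = 4*1 = 4)
H = 8
u(a) = -8 (u(a) = -1*8 = -8)
U(y, O) = -45 (U(y, O) = ((-5 + 4) - 8)*5 = (-1 - 8)*5 = -9*5 = -45)
2126 + U(7, V)*14 = 2126 - 45*14 = 2126 - 630 = 1496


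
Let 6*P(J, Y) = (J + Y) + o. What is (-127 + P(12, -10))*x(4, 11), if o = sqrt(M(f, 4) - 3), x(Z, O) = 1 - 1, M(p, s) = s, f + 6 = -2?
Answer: 0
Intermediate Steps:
f = -8 (f = -6 - 2 = -8)
x(Z, O) = 0
o = 1 (o = sqrt(4 - 3) = sqrt(1) = 1)
P(J, Y) = 1/6 + J/6 + Y/6 (P(J, Y) = ((J + Y) + 1)/6 = (1 + J + Y)/6 = 1/6 + J/6 + Y/6)
(-127 + P(12, -10))*x(4, 11) = (-127 + (1/6 + (1/6)*12 + (1/6)*(-10)))*0 = (-127 + (1/6 + 2 - 5/3))*0 = (-127 + 1/2)*0 = -253/2*0 = 0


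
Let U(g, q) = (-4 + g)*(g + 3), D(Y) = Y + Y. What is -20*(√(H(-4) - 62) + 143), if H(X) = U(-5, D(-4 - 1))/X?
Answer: -2860 - 10*I*√266 ≈ -2860.0 - 163.09*I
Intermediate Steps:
D(Y) = 2*Y
U(g, q) = (-4 + g)*(3 + g)
H(X) = 18/X (H(X) = (-12 + (-5)² - 1*(-5))/X = (-12 + 25 + 5)/X = 18/X)
-20*(√(H(-4) - 62) + 143) = -20*(√(18/(-4) - 62) + 143) = -20*(√(18*(-¼) - 62) + 143) = -20*(√(-9/2 - 62) + 143) = -20*(√(-133/2) + 143) = -20*(I*√266/2 + 143) = -20*(143 + I*√266/2) = -2860 - 10*I*√266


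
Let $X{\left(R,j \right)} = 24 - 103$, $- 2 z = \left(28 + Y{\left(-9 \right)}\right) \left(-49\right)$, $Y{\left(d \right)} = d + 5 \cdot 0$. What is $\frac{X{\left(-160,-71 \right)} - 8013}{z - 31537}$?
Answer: $\frac{16184}{62143} \approx 0.26043$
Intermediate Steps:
$Y{\left(d \right)} = d$ ($Y{\left(d \right)} = d + 0 = d$)
$z = \frac{931}{2}$ ($z = - \frac{\left(28 - 9\right) \left(-49\right)}{2} = - \frac{19 \left(-49\right)}{2} = \left(- \frac{1}{2}\right) \left(-931\right) = \frac{931}{2} \approx 465.5$)
$X{\left(R,j \right)} = -79$
$\frac{X{\left(-160,-71 \right)} - 8013}{z - 31537} = \frac{-79 - 8013}{\frac{931}{2} - 31537} = - \frac{8092}{- \frac{62143}{2}} = \left(-8092\right) \left(- \frac{2}{62143}\right) = \frac{16184}{62143}$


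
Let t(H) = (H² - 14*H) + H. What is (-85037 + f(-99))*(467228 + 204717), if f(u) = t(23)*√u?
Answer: -57140186965 + 463642050*I*√11 ≈ -5.714e+10 + 1.5377e+9*I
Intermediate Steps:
t(H) = H² - 13*H
f(u) = 230*√u (f(u) = (23*(-13 + 23))*√u = (23*10)*√u = 230*√u)
(-85037 + f(-99))*(467228 + 204717) = (-85037 + 230*√(-99))*(467228 + 204717) = (-85037 + 230*(3*I*√11))*671945 = (-85037 + 690*I*√11)*671945 = -57140186965 + 463642050*I*√11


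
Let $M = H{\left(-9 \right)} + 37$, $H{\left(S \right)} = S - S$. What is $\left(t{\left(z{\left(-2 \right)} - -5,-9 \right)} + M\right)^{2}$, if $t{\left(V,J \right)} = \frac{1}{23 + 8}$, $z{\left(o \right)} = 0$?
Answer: $\frac{1317904}{961} \approx 1371.4$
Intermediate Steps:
$H{\left(S \right)} = 0$
$M = 37$ ($M = 0 + 37 = 37$)
$t{\left(V,J \right)} = \frac{1}{31}$
$\left(t{\left(z{\left(-2 \right)} - -5,-9 \right)} + M\right)^{2} = \left(\frac{1}{31} + 37\right)^{2} = \left(\frac{1148}{31}\right)^{2} = \frac{1317904}{961}$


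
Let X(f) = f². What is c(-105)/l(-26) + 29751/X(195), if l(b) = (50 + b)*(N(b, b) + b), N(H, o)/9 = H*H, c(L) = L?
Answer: 36936451/47252400 ≈ 0.78168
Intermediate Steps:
N(H, o) = 9*H² (N(H, o) = 9*(H*H) = 9*H²)
l(b) = (50 + b)*(b + 9*b²) (l(b) = (50 + b)*(9*b² + b) = (50 + b)*(b + 9*b²))
c(-105)/l(-26) + 29751/X(195) = -105*(-1/(26*(50 + 9*(-26)² + 451*(-26)))) + 29751/(195²) = -105*(-1/(26*(50 + 9*676 - 11726))) + 29751/38025 = -105*(-1/(26*(50 + 6084 - 11726))) + 29751*(1/38025) = -105/((-26*(-5592))) + 9917/12675 = -105/145392 + 9917/12675 = -105*1/145392 + 9917/12675 = -35/48464 + 9917/12675 = 36936451/47252400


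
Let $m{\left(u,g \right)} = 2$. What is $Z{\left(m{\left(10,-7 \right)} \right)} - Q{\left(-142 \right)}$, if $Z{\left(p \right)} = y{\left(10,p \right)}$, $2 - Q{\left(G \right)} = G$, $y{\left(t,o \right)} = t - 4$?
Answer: $-138$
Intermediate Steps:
$y{\left(t,o \right)} = -4 + t$
$Q{\left(G \right)} = 2 - G$
$Z{\left(p \right)} = 6$ ($Z{\left(p \right)} = -4 + 10 = 6$)
$Z{\left(m{\left(10,-7 \right)} \right)} - Q{\left(-142 \right)} = 6 - \left(2 - -142\right) = 6 - \left(2 + 142\right) = 6 - 144 = -138$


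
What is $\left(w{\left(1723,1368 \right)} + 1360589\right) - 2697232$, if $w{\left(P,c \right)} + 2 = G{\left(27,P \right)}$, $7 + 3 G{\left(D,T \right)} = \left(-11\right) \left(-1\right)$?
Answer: $- \frac{4009931}{3} \approx -1.3366 \cdot 10^{6}$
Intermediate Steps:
$G{\left(D,T \right)} = \frac{4}{3}$ ($G{\left(D,T \right)} = - \frac{7}{3} + \frac{\left(-11\right) \left(-1\right)}{3} = - \frac{7}{3} + \frac{1}{3} \cdot 11 = - \frac{7}{3} + \frac{11}{3} = \frac{4}{3}$)
$w{\left(P,c \right)} = - \frac{2}{3}$ ($w{\left(P,c \right)} = -2 + \frac{4}{3} = - \frac{2}{3}$)
$\left(w{\left(1723,1368 \right)} + 1360589\right) - 2697232 = \left(- \frac{2}{3} + 1360589\right) - 2697232 = \frac{4081765}{3} - 2697232 = - \frac{4009931}{3}$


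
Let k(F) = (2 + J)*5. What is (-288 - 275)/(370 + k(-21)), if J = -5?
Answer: -563/355 ≈ -1.5859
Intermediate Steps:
k(F) = -15 (k(F) = (2 - 5)*5 = -3*5 = -15)
(-288 - 275)/(370 + k(-21)) = (-288 - 275)/(370 - 15) = -563/355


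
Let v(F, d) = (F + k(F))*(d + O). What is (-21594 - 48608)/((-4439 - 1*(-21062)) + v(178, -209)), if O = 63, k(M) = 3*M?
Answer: 6382/7939 ≈ 0.80388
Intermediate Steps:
v(F, d) = 4*F*(63 + d) (v(F, d) = (F + 3*F)*(d + 63) = (4*F)*(63 + d) = 4*F*(63 + d))
(-21594 - 48608)/((-4439 - 1*(-21062)) + v(178, -209)) = (-21594 - 48608)/((-4439 - 1*(-21062)) + 4*178*(63 - 209)) = -70202/((-4439 + 21062) + 4*178*(-146)) = -70202/(16623 - 103952) = -70202/(-87329) = -70202*(-1/87329) = 6382/7939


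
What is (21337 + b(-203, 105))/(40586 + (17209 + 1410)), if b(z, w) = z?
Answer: 21134/59205 ≈ 0.35696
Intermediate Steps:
(21337 + b(-203, 105))/(40586 + (17209 + 1410)) = (21337 - 203)/(40586 + (17209 + 1410)) = 21134/(40586 + 18619) = 21134/59205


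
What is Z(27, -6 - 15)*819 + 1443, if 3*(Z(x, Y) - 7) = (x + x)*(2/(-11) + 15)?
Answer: 2481882/11 ≈ 2.2563e+5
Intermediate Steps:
Z(x, Y) = 7 + 326*x/33 (Z(x, Y) = 7 + ((x + x)*(2/(-11) + 15))/3 = 7 + ((2*x)*(2*(-1/11) + 15))/3 = 7 + ((2*x)*(-2/11 + 15))/3 = 7 + ((2*x)*(163/11))/3 = 7 + (326*x/11)/3 = 7 + 326*x/33)
Z(27, -6 - 15)*819 + 1443 = (7 + (326/33)*27)*819 + 1443 = (7 + 2934/11)*819 + 1443 = (3011/11)*819 + 1443 = 2466009/11 + 1443 = 2481882/11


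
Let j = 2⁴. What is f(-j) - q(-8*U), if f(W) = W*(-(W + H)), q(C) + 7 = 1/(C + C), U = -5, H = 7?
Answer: -10961/80 ≈ -137.01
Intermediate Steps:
q(C) = -7 + 1/(2*C) (q(C) = -7 + 1/(C + C) = -7 + 1/(2*C))
j = 16
f(W) = W*(-7 - W) (f(W) = W*(-(W + 7)) = W*(-(7 + W)) = W*(-7 - W))
f(-j) - q(-8*U) = -(-1*16)*(7 - 1*16) - (-7 + 1/(2*((-8*(-5))))) = -1*(-16)*(7 - 16) - (-7 + (½)/40) = -1*(-16)*(-9) - (-7 + (½)*(1/40)) = -144 - (-7 + 1/80) = -144 - 1*(-559/80) = -144 + 559/80 = -10961/80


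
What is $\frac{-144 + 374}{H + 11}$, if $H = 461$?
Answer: $\frac{115}{236} \approx 0.48729$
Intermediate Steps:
$\frac{-144 + 374}{H + 11} = \frac{-144 + 374}{461 + 11} = \frac{230}{472} = 230 \cdot \frac{1}{472} = \frac{115}{236}$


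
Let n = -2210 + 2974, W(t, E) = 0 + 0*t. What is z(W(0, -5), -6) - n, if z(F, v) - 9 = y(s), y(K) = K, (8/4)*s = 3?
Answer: -1507/2 ≈ -753.50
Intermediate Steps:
s = 3/2 (s = (1/2)*3 = 3/2 ≈ 1.5000)
W(t, E) = 0 (W(t, E) = 0 + 0 = 0)
n = 764
z(F, v) = 21/2 (z(F, v) = 9 + 3/2 = 21/2)
z(W(0, -5), -6) - n = 21/2 - 1*764 = 21/2 - 764 = -1507/2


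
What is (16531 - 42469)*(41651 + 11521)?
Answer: -1379175336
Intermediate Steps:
(16531 - 42469)*(41651 + 11521) = -25938*53172 = -1379175336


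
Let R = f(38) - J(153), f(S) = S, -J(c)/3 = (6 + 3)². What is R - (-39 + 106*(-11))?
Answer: 1486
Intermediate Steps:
J(c) = -243 (J(c) = -3*(6 + 3)² = -3*9² = -3*81 = -243)
R = 281 (R = 38 - 1*(-243) = 38 + 243 = 281)
R - (-39 + 106*(-11)) = 281 - (-39 + 106*(-11)) = 281 - (-39 - 1166) = 281 - 1*(-1205) = 281 + 1205 = 1486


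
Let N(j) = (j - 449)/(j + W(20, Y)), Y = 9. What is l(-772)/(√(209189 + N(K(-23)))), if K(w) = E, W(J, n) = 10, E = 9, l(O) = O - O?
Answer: 0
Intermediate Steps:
l(O) = 0
K(w) = 9
N(j) = (-449 + j)/(10 + j) (N(j) = (j - 449)/(j + 10) = (-449 + j)/(10 + j))
l(-772)/(√(209189 + N(K(-23)))) = 0/(√(209189 + (-449 + 9)/(10 + 9))) = 0/(√(209189 - 440/19)) = 0/(√(3974151/19)) = 0/((√75508869/19)) = 0*(√75508869/3974151) = 0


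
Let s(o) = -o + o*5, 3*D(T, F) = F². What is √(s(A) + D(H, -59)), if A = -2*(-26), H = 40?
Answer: √12315/3 ≈ 36.991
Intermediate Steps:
D(T, F) = F²/3
A = 52
s(o) = 4*o (s(o) = -o + 5*o = 4*o)
√(s(A) + D(H, -59)) = √(4*52 + (⅓)*(-59)²) = √(208 + (⅓)*3481) = √(208 + 3481/3) = √(4105/3) = √12315/3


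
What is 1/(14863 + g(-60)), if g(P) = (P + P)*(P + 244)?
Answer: -1/7217 ≈ -0.00013856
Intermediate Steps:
g(P) = 2*P*(244 + P) (g(P) = (2*P)*(244 + P) = 2*P*(244 + P))
1/(14863 + g(-60)) = 1/(14863 + 2*(-60)*(244 - 60)) = 1/(14863 + 2*(-60)*184) = 1/(14863 - 22080) = 1/(-7217) = -1/7217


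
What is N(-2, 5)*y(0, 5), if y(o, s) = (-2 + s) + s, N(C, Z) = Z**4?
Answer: 5000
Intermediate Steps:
y(o, s) = -2 + 2*s
N(-2, 5)*y(0, 5) = 5**4*(-2 + 2*5) = 625*(-2 + 10) = 625*8 = 5000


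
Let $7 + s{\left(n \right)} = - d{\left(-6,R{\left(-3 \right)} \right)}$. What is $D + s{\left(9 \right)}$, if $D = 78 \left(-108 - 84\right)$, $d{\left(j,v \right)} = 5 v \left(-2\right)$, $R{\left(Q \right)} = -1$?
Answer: $-14993$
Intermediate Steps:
$d{\left(j,v \right)} = - 10 v$
$D = -14976$ ($D = 78 \left(-192\right) = -14976$)
$s{\left(n \right)} = -17$ ($s{\left(n \right)} = -7 - \left(-10\right) \left(-1\right) = -7 - 10 = -17$)
$D + s{\left(9 \right)} = -14976 - 17 = -14993$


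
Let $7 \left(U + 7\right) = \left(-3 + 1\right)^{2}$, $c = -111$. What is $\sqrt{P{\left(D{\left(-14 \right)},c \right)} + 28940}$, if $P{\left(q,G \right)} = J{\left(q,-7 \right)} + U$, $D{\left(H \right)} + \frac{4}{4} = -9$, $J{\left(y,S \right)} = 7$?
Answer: $\frac{2 \sqrt{354522}}{7} \approx 170.12$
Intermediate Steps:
$D{\left(H \right)} = -10$ ($D{\left(H \right)} = -1 - 9 = -10$)
$U = - \frac{45}{7}$ ($U = -7 + \frac{\left(-3 + 1\right)^{2}}{7} = -7 + \frac{\left(-2\right)^{2}}{7} = -7 + \frac{1}{7} \cdot 4 = -7 + \frac{4}{7} = - \frac{45}{7} \approx -6.4286$)
$P{\left(q,G \right)} = \frac{4}{7}$ ($P{\left(q,G \right)} = 7 - \frac{45}{7} = \frac{4}{7}$)
$\sqrt{P{\left(D{\left(-14 \right)},c \right)} + 28940} = \sqrt{\frac{4}{7} + 28940} = \sqrt{\frac{202584}{7}} = \frac{2 \sqrt{354522}}{7}$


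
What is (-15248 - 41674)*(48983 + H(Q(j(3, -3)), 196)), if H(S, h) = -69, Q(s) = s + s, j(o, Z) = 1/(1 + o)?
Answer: -2784282708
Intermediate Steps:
Q(s) = 2*s
(-15248 - 41674)*(48983 + H(Q(j(3, -3)), 196)) = (-15248 - 41674)*(48983 - 69) = -56922*48914 = -2784282708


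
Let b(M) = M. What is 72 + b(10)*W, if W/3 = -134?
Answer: -3948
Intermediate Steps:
W = -402 (W = 3*(-134) = -402)
72 + b(10)*W = 72 + 10*(-402) = 72 - 4020 = -3948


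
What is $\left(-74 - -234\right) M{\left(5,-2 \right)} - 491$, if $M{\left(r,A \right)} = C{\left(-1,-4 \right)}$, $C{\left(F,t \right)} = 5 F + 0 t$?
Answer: $-1291$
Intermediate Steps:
$C{\left(F,t \right)} = 5 F$ ($C{\left(F,t \right)} = 5 F + 0 = 5 F$)
$M{\left(r,A \right)} = -5$ ($M{\left(r,A \right)} = 5 \left(-1\right) = -5$)
$\left(-74 - -234\right) M{\left(5,-2 \right)} - 491 = \left(-74 - -234\right) \left(-5\right) - 491 = \left(-74 + 234\right) \left(-5\right) - 491 = 160 \left(-5\right) - 491 = -800 - 491 = -1291$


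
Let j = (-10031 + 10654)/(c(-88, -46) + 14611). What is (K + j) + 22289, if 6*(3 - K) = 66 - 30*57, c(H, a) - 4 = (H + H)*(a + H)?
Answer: 123142751/5457 ≈ 22566.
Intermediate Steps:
c(H, a) = 4 + 2*H*(H + a) (c(H, a) = 4 + (H + H)*(a + H) = 4 + (2*H)*(H + a) = 4 + 2*H*(H + a))
j = 89/5457 (j = (-10031 + 10654)/((4 + 2*(-88)² + 2*(-88)*(-46)) + 14611) = 623/((4 + 2*7744 + 8096) + 14611) = 623/((4 + 15488 + 8096) + 14611) = 623/(23588 + 14611) = 623/38199 = 623*(1/38199) = 89/5457 ≈ 0.016309)
K = 277 (K = 3 - (66 - 30*57)/6 = 3 - (66 - 1710)/6 = 3 - ⅙*(-1644) = 3 + 274 = 277)
(K + j) + 22289 = (277 + 89/5457) + 22289 = 1511678/5457 + 22289 = 123142751/5457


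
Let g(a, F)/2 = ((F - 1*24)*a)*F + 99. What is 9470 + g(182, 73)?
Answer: 1311696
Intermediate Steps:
g(a, F) = 198 + 2*F*a*(-24 + F) (g(a, F) = 2*(((F - 1*24)*a)*F + 99) = 2*(((F - 24)*a)*F + 99) = 2*(((-24 + F)*a)*F + 99) = 2*((a*(-24 + F))*F + 99) = 2*(F*a*(-24 + F) + 99) = 2*(99 + F*a*(-24 + F)) = 198 + 2*F*a*(-24 + F))
9470 + g(182, 73) = 9470 + (198 - 48*73*182 + 2*182*73²) = 9470 + (198 - 637728 + 2*182*5329) = 9470 + (198 - 637728 + 1939756) = 9470 + 1302226 = 1311696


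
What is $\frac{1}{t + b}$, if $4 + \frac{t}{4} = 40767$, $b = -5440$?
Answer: $\frac{1}{157612} \approx 6.3447 \cdot 10^{-6}$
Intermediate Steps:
$t = 163052$ ($t = -16 + 4 \cdot 40767 = -16 + 163068 = 163052$)
$\frac{1}{t + b} = \frac{1}{163052 - 5440} = \frac{1}{157612}$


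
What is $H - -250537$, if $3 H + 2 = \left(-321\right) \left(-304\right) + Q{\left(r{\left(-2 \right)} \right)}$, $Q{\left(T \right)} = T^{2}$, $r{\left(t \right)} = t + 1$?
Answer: $\frac{849194}{3} \approx 2.8306 \cdot 10^{5}$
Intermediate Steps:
$r{\left(t \right)} = 1 + t$
$H = \frac{97583}{3}$ ($H = - \frac{2}{3} + \frac{\left(-321\right) \left(-304\right) + \left(1 - 2\right)^{2}}{3} = - \frac{2}{3} + \frac{97584 + \left(-1\right)^{2}}{3} = - \frac{2}{3} + \frac{97584 + 1}{3} = - \frac{2}{3} + \frac{1}{3} \cdot 97585 = - \frac{2}{3} + \frac{97585}{3} = \frac{97583}{3} \approx 32528.0$)
$H - -250537 = \frac{97583}{3} - -250537 = \frac{97583}{3} + 250537 = \frac{849194}{3}$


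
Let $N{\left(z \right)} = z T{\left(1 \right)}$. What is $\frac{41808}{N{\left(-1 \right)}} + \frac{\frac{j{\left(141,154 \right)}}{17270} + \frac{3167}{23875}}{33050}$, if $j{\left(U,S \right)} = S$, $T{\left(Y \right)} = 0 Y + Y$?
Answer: $- \frac{2589666824284678}{61941896875} \approx -41808.0$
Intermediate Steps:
$T{\left(Y \right)} = Y$ ($T{\left(Y \right)} = 0 + Y = Y$)
$N{\left(z \right)} = z$ ($N{\left(z \right)} = z 1 = z$)
$\frac{41808}{N{\left(-1 \right)}} + \frac{\frac{j{\left(141,154 \right)}}{17270} + \frac{3167}{23875}}{33050} = \frac{41808}{-1} + \frac{\frac{154}{17270} + \frac{3167}{23875}}{33050} = 41808 \left(-1\right) + \left(154 \cdot \frac{1}{17270} + 3167 \cdot \frac{1}{23875}\right) \frac{1}{33050} = -41808 + \left(\frac{7}{785} + \frac{3167}{23875}\right) \frac{1}{33050} = -41808 + \frac{530644}{3748375} \cdot \frac{1}{33050} = -41808 + \frac{265322}{61941896875} = - \frac{2589666824284678}{61941896875}$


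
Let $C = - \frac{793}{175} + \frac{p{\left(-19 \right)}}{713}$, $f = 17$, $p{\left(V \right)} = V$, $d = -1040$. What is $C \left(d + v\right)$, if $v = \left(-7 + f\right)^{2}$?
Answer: $\frac{106921992}{24955} \approx 4284.6$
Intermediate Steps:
$v = 100$ ($v = \left(-7 + 17\right)^{2} = 10^{2} = 100$)
$C = - \frac{568734}{124775}$ ($C = - \frac{793}{175} - \frac{19}{713} = - \frac{568734}{124775} \approx -4.5581$)
$C \left(d + v\right) = - \frac{568734 \left(-1040 + 100\right)}{124775} = \left(- \frac{568734}{124775}\right) \left(-940\right) = \frac{106921992}{24955}$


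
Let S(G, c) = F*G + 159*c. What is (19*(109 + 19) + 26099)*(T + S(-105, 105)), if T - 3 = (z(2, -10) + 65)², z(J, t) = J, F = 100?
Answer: 304910797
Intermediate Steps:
S(G, c) = 100*G + 159*c
T = 4492 (T = 3 + (2 + 65)² = 3 + 67² = 3 + 4489 = 4492)
(19*(109 + 19) + 26099)*(T + S(-105, 105)) = (19*(109 + 19) + 26099)*(4492 + (100*(-105) + 159*105)) = (19*128 + 26099)*(4492 + (-10500 + 16695)) = (2432 + 26099)*(4492 + 6195) = 28531*10687 = 304910797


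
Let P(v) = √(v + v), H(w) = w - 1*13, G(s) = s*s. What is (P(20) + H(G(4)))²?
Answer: 49 + 12*√10 ≈ 86.947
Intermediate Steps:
G(s) = s²
H(w) = -13 + w (H(w) = w - 13 = -13 + w)
P(v) = √2*√v (P(v) = √(2*v) = √2*√v)
(P(20) + H(G(4)))² = (√2*√20 + (-13 + 4²))² = (√2*(2*√5) + (-13 + 16))² = (2*√10 + 3)² = (3 + 2*√10)²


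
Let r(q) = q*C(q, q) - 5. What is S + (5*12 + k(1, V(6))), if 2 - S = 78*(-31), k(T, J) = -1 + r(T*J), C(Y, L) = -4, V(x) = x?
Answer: 2450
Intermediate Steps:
r(q) = -5 - 4*q (r(q) = q*(-4) - 5 = -4*q - 5 = -5 - 4*q)
k(T, J) = -6 - 4*J*T (k(T, J) = -1 + (-5 - 4*T*J) = -1 + (-5 - 4*J*T) = -6 - 4*J*T)
S = 2420 (S = 2 - 78*(-31) = 2 - 1*(-2418) = 2 + 2418 = 2420)
S + (5*12 + k(1, V(6))) = 2420 + (5*12 + (-6 - 4*6*1)) = 2420 + (60 + (-6 - 24)) = 2420 + (60 - 30) = 2420 + 30 = 2450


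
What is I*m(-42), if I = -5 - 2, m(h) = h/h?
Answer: -7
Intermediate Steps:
m(h) = 1
I = -7
I*m(-42) = -7*1 = -7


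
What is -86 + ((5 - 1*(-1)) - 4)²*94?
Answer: 290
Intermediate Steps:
-86 + ((5 - 1*(-1)) - 4)²*94 = -86 + ((5 + 1) - 4)²*94 = -86 + (6 - 4)²*94 = -86 + 2²*94 = -86 + 4*94 = -86 + 376 = 290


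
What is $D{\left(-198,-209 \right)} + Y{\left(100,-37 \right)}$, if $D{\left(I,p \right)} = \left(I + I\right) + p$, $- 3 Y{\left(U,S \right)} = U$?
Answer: $- \frac{1915}{3} \approx -638.33$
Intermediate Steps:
$Y{\left(U,S \right)} = - \frac{U}{3}$
$D{\left(I,p \right)} = p + 2 I$ ($D{\left(I,p \right)} = 2 I + p = p + 2 I$)
$D{\left(-198,-209 \right)} + Y{\left(100,-37 \right)} = \left(-209 + 2 \left(-198\right)\right) - \frac{100}{3} = \left(-209 - 396\right) - \frac{100}{3} = -605 - \frac{100}{3} = - \frac{1915}{3}$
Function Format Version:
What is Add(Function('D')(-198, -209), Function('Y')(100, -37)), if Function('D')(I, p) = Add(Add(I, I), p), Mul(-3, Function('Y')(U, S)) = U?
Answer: Rational(-1915, 3) ≈ -638.33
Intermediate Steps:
Function('Y')(U, S) = Mul(Rational(-1, 3), U)
Function('D')(I, p) = Add(p, Mul(2, I)) (Function('D')(I, p) = Add(Mul(2, I), p) = Add(p, Mul(2, I)))
Add(Function('D')(-198, -209), Function('Y')(100, -37)) = Add(Add(-209, Mul(2, -198)), Mul(Rational(-1, 3), 100)) = Add(Add(-209, -396), Rational(-100, 3)) = Add(-605, Rational(-100, 3)) = Rational(-1915, 3)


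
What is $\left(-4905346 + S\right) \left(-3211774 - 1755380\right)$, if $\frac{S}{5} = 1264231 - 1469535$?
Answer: $29464491929364$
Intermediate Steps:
$S = -1026520$ ($S = 5 \left(1264231 - 1469535\right) = 5 \left(-205304\right) = -1026520$)
$\left(-4905346 + S\right) \left(-3211774 - 1755380\right) = \left(-4905346 - 1026520\right) \left(-3211774 - 1755380\right) = \left(-5931866\right) \left(-4967154\right) = 29464491929364$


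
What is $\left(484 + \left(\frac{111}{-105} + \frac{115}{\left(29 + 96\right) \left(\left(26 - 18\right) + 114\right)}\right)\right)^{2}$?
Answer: $\frac{106316535402081}{455822500} \approx 2.3324 \cdot 10^{5}$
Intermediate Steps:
$\left(484 + \left(\frac{111}{-105} + \frac{115}{\left(29 + 96\right) \left(\left(26 - 18\right) + 114\right)}\right)\right)^{2} = \left(484 + \left(111 \left(- \frac{1}{105}\right) + \frac{115}{125 \left(8 + 114\right)}\right)\right)^{2} = \left(484 - \left(\frac{37}{35} - \frac{115}{125 \cdot 122}\right)\right)^{2} = \left(484 - \left(\frac{37}{35} - \frac{115}{15250}\right)\right)^{2} = \left(484 + \left(- \frac{37}{35} + 115 \cdot \frac{1}{15250}\right)\right)^{2} = \left(484 + \left(- \frac{37}{35} + \frac{23}{3050}\right)\right)^{2} = \left(484 - \frac{22409}{21350}\right)^{2} = \left(\frac{10310991}{21350}\right)^{2} = \frac{106316535402081}{455822500}$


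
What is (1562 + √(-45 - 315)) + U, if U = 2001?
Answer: 3563 + 6*I*√10 ≈ 3563.0 + 18.974*I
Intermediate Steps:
(1562 + √(-45 - 315)) + U = (1562 + √(-45 - 315)) + 2001 = (1562 + √(-360)) + 2001 = (1562 + 6*I*√10) + 2001 = 3563 + 6*I*√10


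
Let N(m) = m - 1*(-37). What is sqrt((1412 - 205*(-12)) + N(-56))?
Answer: sqrt(3853) ≈ 62.073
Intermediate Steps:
N(m) = 37 + m (N(m) = m + 37 = 37 + m)
sqrt((1412 - 205*(-12)) + N(-56)) = sqrt((1412 - 205*(-12)) + (37 - 56)) = sqrt((1412 + 2460) - 19) = sqrt(3872 - 19) = sqrt(3853)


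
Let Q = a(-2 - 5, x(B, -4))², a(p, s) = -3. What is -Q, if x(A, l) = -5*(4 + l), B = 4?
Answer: -9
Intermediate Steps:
x(A, l) = -20 - 5*l
Q = 9 (Q = (-3)² = 9)
-Q = -1*9 = -9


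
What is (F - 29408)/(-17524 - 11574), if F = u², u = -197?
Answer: -9401/29098 ≈ -0.32308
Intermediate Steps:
F = 38809 (F = (-197)² = 38809)
(F - 29408)/(-17524 - 11574) = (38809 - 29408)/(-17524 - 11574) = 9401/(-29098) = 9401*(-1/29098) = -9401/29098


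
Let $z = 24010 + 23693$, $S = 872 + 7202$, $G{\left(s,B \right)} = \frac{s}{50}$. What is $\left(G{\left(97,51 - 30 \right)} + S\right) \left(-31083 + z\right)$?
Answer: $\frac{671110614}{5} \approx 1.3422 \cdot 10^{8}$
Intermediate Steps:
$G{\left(s,B \right)} = \frac{s}{50}$ ($G{\left(s,B \right)} = s \frac{1}{50} = \frac{s}{50}$)
$S = 8074$
$z = 47703$
$\left(G{\left(97,51 - 30 \right)} + S\right) \left(-31083 + z\right) = \left(\frac{1}{50} \cdot 97 + 8074\right) \left(-31083 + 47703\right) = \left(\frac{97}{50} + 8074\right) 16620 = \frac{403797}{50} \cdot 16620 = \frac{671110614}{5}$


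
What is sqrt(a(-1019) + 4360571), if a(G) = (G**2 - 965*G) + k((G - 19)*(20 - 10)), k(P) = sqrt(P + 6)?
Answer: sqrt(6382267 + I*sqrt(10374)) ≈ 2526.3 + 0.02*I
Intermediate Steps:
k(P) = sqrt(6 + P)
a(G) = G**2 + sqrt(-184 + 10*G) - 965*G (a(G) = (G**2 - 965*G) + sqrt(6 + (G - 19)*(20 - 10)) = (G**2 - 965*G) + sqrt(6 + (-19 + G)*10) = (G**2 - 965*G) + sqrt(6 + (-190 + 10*G)) = (G**2 - 965*G) + sqrt(-184 + 10*G) = G**2 + sqrt(-184 + 10*G) - 965*G)
sqrt(a(-1019) + 4360571) = sqrt(((-1019)**2 + sqrt(-184 + 10*(-1019)) - 965*(-1019)) + 4360571) = sqrt((1038361 + sqrt(-184 - 10190) + 983335) + 4360571) = sqrt((1038361 + sqrt(-10374) + 983335) + 4360571) = sqrt((1038361 + I*sqrt(10374) + 983335) + 4360571) = sqrt((2021696 + I*sqrt(10374)) + 4360571) = sqrt(6382267 + I*sqrt(10374))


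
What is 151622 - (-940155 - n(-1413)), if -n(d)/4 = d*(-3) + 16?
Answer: 1074757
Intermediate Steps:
n(d) = -64 + 12*d (n(d) = -4*(d*(-3) + 16) = -4*(-3*d + 16) = -4*(16 - 3*d) = -64 + 12*d)
151622 - (-940155 - n(-1413)) = 151622 - (-940155 - (-64 + 12*(-1413))) = 151622 - (-940155 - (-64 - 16956)) = 151622 - (-940155 - 1*(-17020)) = 151622 - (-940155 + 17020) = 151622 - 1*(-923135) = 151622 + 923135 = 1074757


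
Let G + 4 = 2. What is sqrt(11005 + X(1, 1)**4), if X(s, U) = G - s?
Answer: sqrt(11086) ≈ 105.29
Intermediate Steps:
G = -2 (G = -4 + 2 = -2)
X(s, U) = -2 - s
sqrt(11005 + X(1, 1)**4) = sqrt(11005 + (-2 - 1*1)**4) = sqrt(11005 + (-2 - 1)**4) = sqrt(11005 + (-3)**4) = sqrt(11005 + 81) = sqrt(11086)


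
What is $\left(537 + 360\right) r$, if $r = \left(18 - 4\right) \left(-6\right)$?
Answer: $-75348$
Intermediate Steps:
$r = -84$ ($r = 14 \left(-6\right) = -84$)
$\left(537 + 360\right) r = \left(537 + 360\right) \left(-84\right) = 897 \left(-84\right) = -75348$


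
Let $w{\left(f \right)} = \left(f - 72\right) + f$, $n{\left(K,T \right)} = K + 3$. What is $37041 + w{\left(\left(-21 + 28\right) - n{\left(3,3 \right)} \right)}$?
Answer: $36971$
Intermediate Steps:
$n{\left(K,T \right)} = 3 + K$
$w{\left(f \right)} = -72 + 2 f$ ($w{\left(f \right)} = \left(-72 + f\right) + f = -72 + 2 f$)
$37041 + w{\left(\left(-21 + 28\right) - n{\left(3,3 \right)} \right)} = 37041 - \left(72 - 2 \left(\left(-21 + 28\right) - \left(3 + 3\right)\right)\right) = 37041 - \left(72 - 2 \left(7 - 6\right)\right) = 37041 + \left(-72 + 2 \cdot 1\right) = 37041 + \left(-72 + 2\right) = 37041 - 70 = 36971$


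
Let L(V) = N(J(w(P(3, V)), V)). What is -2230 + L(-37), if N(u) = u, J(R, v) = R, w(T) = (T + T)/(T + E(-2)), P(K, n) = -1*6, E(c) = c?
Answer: -4457/2 ≈ -2228.5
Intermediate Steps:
P(K, n) = -6
w(T) = 2*T/(-2 + T) (w(T) = (T + T)/(T - 2) = (2*T)/(-2 + T) = 2*T/(-2 + T))
L(V) = 3/2 (L(V) = 2*(-6)/(-2 - 6) = 2*(-6)/(-8) = 2*(-6)*(-⅛) = 3/2)
-2230 + L(-37) = -2230 + 3/2 = -4457/2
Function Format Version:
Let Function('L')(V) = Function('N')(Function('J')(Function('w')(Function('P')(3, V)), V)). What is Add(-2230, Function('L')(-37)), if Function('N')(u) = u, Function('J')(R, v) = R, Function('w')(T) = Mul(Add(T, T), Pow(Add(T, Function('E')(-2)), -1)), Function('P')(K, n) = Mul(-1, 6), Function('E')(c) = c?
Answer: Rational(-4457, 2) ≈ -2228.5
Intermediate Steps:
Function('P')(K, n) = -6
Function('w')(T) = Mul(2, T, Pow(Add(-2, T), -1)) (Function('w')(T) = Mul(Add(T, T), Pow(Add(T, -2), -1)) = Mul(Mul(2, T), Pow(Add(-2, T), -1)) = Mul(2, T, Pow(Add(-2, T), -1)))
Function('L')(V) = Rational(3, 2) (Function('L')(V) = Mul(2, -6, Pow(Add(-2, -6), -1)) = Mul(2, -6, Pow(-8, -1)) = Mul(2, -6, Rational(-1, 8)) = Rational(3, 2))
Add(-2230, Function('L')(-37)) = Add(-2230, Rational(3, 2)) = Rational(-4457, 2)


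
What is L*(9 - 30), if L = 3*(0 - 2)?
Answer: 126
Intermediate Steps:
L = -6 (L = 3*(-2) = -6)
L*(9 - 30) = -6*(9 - 30) = -6*(-21) = 126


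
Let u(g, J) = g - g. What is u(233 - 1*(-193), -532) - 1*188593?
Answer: -188593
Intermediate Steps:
u(g, J) = 0
u(233 - 1*(-193), -532) - 1*188593 = 0 - 1*188593 = 0 - 188593 = -188593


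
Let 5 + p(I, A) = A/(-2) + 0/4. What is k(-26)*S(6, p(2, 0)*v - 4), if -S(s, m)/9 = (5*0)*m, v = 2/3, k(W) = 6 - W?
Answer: 0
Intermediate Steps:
p(I, A) = -5 - A/2 (p(I, A) = -5 + (A/(-2) + 0/4) = -5 + (A*(-½) + 0*(¼)) = -5 + (-A/2 + 0) = -5 - A/2)
v = ⅔ (v = 2*(⅓) = ⅔ ≈ 0.66667)
S(s, m) = 0 (S(s, m) = -9*5*0*m = -0*m = -9*0 = 0)
k(-26)*S(6, p(2, 0)*v - 4) = (6 - 1*(-26))*0 = (6 + 26)*0 = 32*0 = 0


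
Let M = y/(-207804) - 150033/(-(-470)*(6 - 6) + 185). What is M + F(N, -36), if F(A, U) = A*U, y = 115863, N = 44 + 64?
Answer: -60222717769/12814580 ≈ -4699.5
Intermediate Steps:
N = 108
M = -10399630729/12814580 (M = 115863/(-207804) - 150033/(-(-470)*(6 - 6) + 185) = 115863*(-1/207804) - 150033/(-(-470)*0 + 185) = -38621/69268 - 150033/(-94*0 + 185) = -38621/69268 - 150033/(0 + 185) = -38621/69268 - 150033/185 = -10399630729/12814580 ≈ -811.55)
M + F(N, -36) = -10399630729/12814580 + 108*(-36) = -10399630729/12814580 - 3888 = -60222717769/12814580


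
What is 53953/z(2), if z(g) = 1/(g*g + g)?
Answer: 323718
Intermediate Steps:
z(g) = 1/(g + g²) (z(g) = 1/(g² + g) = 1/(g + g²))
53953/z(2) = 53953/((1/(2*(1 + 2)))) = 53953/(((½)/3)) = 53953/(((½)*(⅓))) = 53953/(⅙) = 53953*6 = 323718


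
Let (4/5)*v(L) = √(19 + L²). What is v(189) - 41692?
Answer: -41692 + 5*√8935/2 ≈ -41456.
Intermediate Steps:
v(L) = 5*√(19 + L²)/4
v(189) - 41692 = 5*√(19 + 189²)/4 - 41692 = 5*√(19 + 35721)/4 - 41692 = 5*√35740/4 - 41692 = 5*(2*√8935)/4 - 41692 = 5*√8935/2 - 41692 = -41692 + 5*√8935/2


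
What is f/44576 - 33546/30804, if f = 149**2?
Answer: -67622241/114426592 ≈ -0.59097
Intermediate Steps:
f = 22201
f/44576 - 33546/30804 = 22201/44576 - 33546/30804 = 22201*(1/44576) - 33546*1/30804 = 22201/44576 - 5591/5134 = -67622241/114426592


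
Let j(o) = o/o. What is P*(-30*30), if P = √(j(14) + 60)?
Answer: -900*√61 ≈ -7029.2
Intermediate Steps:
j(o) = 1
P = √61 (P = √(1 + 60) = √61 ≈ 7.8102)
P*(-30*30) = √61*(-30*30) = √61*(-900) = -900*√61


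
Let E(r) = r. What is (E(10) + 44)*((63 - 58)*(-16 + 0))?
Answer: -4320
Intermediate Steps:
(E(10) + 44)*((63 - 58)*(-16 + 0)) = (10 + 44)*((63 - 58)*(-16 + 0)) = 54*(5*(-16)) = 54*(-80) = -4320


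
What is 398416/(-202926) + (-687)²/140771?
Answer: 640151009/460743483 ≈ 1.3894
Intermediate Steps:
398416/(-202926) + (-687)²/140771 = 398416*(-1/202926) + 471969*(1/140771) = -199208/101463 + 471969/140771 = 640151009/460743483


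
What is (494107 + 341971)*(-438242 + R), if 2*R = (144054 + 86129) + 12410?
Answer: -264991159749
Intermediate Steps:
R = 242593/2 (R = ((144054 + 86129) + 12410)/2 = (230183 + 12410)/2 = (1/2)*242593 = 242593/2 ≈ 1.2130e+5)
(494107 + 341971)*(-438242 + R) = (494107 + 341971)*(-438242 + 242593/2) = 836078*(-633891/2) = -264991159749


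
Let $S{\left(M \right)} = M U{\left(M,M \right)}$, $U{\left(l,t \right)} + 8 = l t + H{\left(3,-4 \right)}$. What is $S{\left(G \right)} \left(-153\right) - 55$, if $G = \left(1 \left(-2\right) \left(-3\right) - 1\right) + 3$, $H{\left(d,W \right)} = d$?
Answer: $-72271$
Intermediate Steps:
$U{\left(l,t \right)} = -5 + l t$ ($U{\left(l,t \right)} = -8 + \left(l t + 3\right) = -8 + \left(3 + l t\right) = -5 + l t$)
$G = 8$ ($G = \left(\left(-2\right) \left(-3\right) - 1\right) + 3 = \left(6 - 1\right) + 3 = 5 + 3 = 8$)
$S{\left(M \right)} = M \left(-5 + M^{2}\right)$ ($S{\left(M \right)} = M \left(-5 + M M\right) = M \left(-5 + M^{2}\right)$)
$S{\left(G \right)} \left(-153\right) - 55 = 8 \left(-5 + 8^{2}\right) \left(-153\right) - 55 = 8 \left(-5 + 64\right) \left(-153\right) - 55 = 8 \cdot 59 \left(-153\right) - 55 = 472 \left(-153\right) - 55 = -72216 - 55 = -72271$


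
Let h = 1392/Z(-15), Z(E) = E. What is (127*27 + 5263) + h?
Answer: 42996/5 ≈ 8599.2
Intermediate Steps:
h = -464/5 (h = 1392/(-15) = 1392*(-1/15) = -464/5 ≈ -92.800)
(127*27 + 5263) + h = (127*27 + 5263) - 464/5 = (3429 + 5263) - 464/5 = 8692 - 464/5 = 42996/5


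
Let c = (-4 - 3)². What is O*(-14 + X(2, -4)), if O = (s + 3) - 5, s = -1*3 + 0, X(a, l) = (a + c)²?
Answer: -12935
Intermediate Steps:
c = 49 (c = (-7)² = 49)
X(a, l) = (49 + a)² (X(a, l) = (a + 49)² = (49 + a)²)
s = -3 (s = -3 + 0 = -3)
O = -5 (O = (-3 + 3) - 5 = 0 - 5 = -5)
O*(-14 + X(2, -4)) = -5*(-14 + (49 + 2)²) = -5*(-14 + 51²) = -5*(-14 + 2601) = -5*2587 = -12935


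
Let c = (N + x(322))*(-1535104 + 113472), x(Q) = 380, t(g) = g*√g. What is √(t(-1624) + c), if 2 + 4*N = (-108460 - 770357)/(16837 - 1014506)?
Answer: 4*√(-33581793339142497423 - 202054717012883*I*√406)/997669 ≈ 1.4084 - 23234.0*I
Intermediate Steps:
t(g) = g^(3/2)
N = -1116521/3990676 (N = -½ + ((-108460 - 770357)/(16837 - 1014506))/4 = -½ + (-878817/(-997669))/4 = -½ + (-878817*(-1/997669))/4 = -½ + (¼)*(878817/997669) = -½ + 878817/3990676 = -1116521/3990676 ≈ -0.27978)
c = -538564086311472/997669 (c = (-1116521/3990676 + 380)*(-1535104 + 113472) = (1515340359/3990676)*(-1421632) = -538564086311472/997669 ≈ -5.3982e+8)
√(t(-1624) + c) = √((-1624)^(3/2) - 538564086311472/997669) = √(-3248*I*√406 - 538564086311472/997669) = √(-538564086311472/997669 - 3248*I*√406)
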